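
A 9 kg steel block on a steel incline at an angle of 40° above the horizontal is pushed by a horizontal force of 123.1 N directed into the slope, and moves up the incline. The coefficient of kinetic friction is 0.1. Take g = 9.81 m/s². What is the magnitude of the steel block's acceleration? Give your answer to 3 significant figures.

The horizontal push has components F cos 40° = 123.1 × 0.7660 = 94.295 N up the incline and F sin 40° = 123.1 × 0.6428 = 79.129 N pressing into the surface.
The normal force is therefore N = mg cos 40° + F sin 40° = 67.630 + 79.129 = 146.759 N, and kinetic friction down the slope is μN = 0.1 × 146.759 = 14.676 N.
Along the incline: F cos 40° − mg sin 40° − μN = ma, so 94.295 − 56.753 − 14.676 = 9 a, giving a = 2.5407 m/s².

2.54 m/s²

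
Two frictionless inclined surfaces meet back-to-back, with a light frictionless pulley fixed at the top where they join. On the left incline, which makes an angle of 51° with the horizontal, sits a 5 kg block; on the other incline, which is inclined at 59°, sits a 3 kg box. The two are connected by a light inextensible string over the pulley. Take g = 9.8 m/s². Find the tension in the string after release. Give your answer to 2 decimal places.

Resolve each weight along its own incline: the 5 kg mass has component 5 × 9.8 × sin 51° = 38.080 N down its slope, and the 3 kg mass has 3 × 9.8 × sin 59° = 25.201 N down its slope.
The 5 kg side's 38.080 N exceeds the other side's 25.201 N, so that mass slides down and the 3 kg mass slides up. Taking that direction as positive, Newton's second law for the whole system gives 38.080 − 25.201 = (5 + 3) a, so a = 12.879 / 8 = 1.6099 m/s².
For the 3 kg mass (up-slope positive): T − 25.201 = 3 × 1.6099, so T = 30.031 N.

30.03 N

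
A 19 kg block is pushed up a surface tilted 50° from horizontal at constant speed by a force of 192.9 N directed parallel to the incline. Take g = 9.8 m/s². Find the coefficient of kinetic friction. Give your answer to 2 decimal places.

0.42

At constant speed ΣF = 0 along the incline. The applied 192.9 N acts up the slope; the weight component mg sin 50° = 142.637 N and kinetic friction μN both act down the slope.
So 192.9 = 142.637 + μ × 119.687, giving μ = (192.9 − 142.637) / 119.687 = 0.4200.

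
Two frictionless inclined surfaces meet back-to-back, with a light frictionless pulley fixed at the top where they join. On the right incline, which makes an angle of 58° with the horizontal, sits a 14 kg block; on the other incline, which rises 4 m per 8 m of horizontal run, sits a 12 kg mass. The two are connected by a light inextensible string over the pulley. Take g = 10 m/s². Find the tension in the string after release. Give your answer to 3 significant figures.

Resolve each weight along its own incline: the 14 kg mass has component 14 × 10 × sin 58° = 118.727 N down its slope, and the 12 kg mass has 12 × 10 × sin 26.57° = 53.666 N down its slope.
The 14 kg side's 118.727 N exceeds the other side's 53.666 N, so that mass slides down and the 12 kg mass slides up. Taking that direction as positive, Newton's second law for the whole system gives 118.727 − 53.666 = (14 + 12) a, so a = 65.061 / 26 = 2.5023 m/s².
For the 12 kg mass (up-slope positive): T − 53.666 = 12 × 2.5023, so T = 83.694 N.

83.7 N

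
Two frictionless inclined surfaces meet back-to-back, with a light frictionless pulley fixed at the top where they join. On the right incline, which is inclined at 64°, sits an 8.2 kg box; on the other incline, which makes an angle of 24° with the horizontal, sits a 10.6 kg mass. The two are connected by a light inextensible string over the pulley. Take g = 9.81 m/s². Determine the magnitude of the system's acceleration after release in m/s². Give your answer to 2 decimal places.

Resolve each weight along its own incline: the 8.2 kg mass has component 8.2 × 9.81 × sin 64° = 72.301 N down its slope, and the 10.6 kg mass has 10.6 × 9.81 × sin 24° = 42.295 N down its slope.
The 8.2 kg side's 72.301 N exceeds the other side's 42.295 N, so that mass slides down and the 10.6 kg mass slides up. Taking that direction as positive, Newton's second law for the whole system gives 72.301 − 42.295 = (8.2 + 10.6) a, so a = 30.006 / 18.8 = 1.5961 m/s².

1.60 m/s²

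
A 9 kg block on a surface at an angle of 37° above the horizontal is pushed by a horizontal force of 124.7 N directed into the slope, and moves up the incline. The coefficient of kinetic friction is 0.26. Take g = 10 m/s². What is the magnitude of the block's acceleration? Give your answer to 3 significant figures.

The horizontal push has components F cos 37° = 124.7 × 0.7986 = 99.585 N up the incline and F sin 37° = 124.7 × 0.6018 = 75.044 N pressing into the surface.
The normal force is therefore N = mg cos 37° + F sin 37° = 71.874 + 75.044 = 146.918 N, and kinetic friction down the slope is μN = 0.26 × 146.918 = 38.199 N.
Along the incline: F cos 37° − mg sin 37° − μN = ma, so 99.585 − 54.162 − 38.199 = 9 a, giving a = 0.8027 m/s².

0.803 m/s²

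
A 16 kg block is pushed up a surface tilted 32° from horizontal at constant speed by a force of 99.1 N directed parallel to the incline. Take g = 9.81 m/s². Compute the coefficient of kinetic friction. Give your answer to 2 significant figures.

At constant speed ΣF = 0 along the incline. The applied 99.1 N acts up the slope; the weight component mg sin 32° = 83.176 N and kinetic friction μN both act down the slope.
So 99.1 = 83.176 + μ × 133.110, giving μ = (99.1 − 83.176) / 133.110 = 0.1196.

0.12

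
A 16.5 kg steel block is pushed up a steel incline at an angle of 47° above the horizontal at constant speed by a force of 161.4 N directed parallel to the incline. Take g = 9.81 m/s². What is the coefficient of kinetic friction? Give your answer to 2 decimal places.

0.39

At constant speed ΣF = 0 along the incline. The applied 161.4 N acts up the slope; the weight component mg sin 47° = 118.381 N and kinetic friction μN both act down the slope.
So 161.4 = 118.381 + μ × 110.392, giving μ = (161.4 − 118.381) / 110.392 = 0.3897.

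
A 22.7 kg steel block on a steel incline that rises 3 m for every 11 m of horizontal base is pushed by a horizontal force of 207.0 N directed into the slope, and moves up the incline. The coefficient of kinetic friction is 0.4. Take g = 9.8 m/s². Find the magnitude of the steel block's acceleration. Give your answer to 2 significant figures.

The horizontal push has components F cos 15.26° = 207.0 × 0.9648 = 199.714 N up the incline and F sin 15.26° = 207.0 × 0.2631 = 54.462 N pressing into the surface.
The normal force is therefore N = mg cos 15.26° + F sin 15.26° = 214.629 + 54.462 = 269.091 N, and kinetic friction down the slope is μN = 0.4 × 269.091 = 107.636 N.
Along the incline: F cos 15.26° − mg sin 15.26° − μN = ma, so 199.714 − 58.529 − 107.636 = 22.7 a, giving a = 1.4779 m/s².

1.5 m/s²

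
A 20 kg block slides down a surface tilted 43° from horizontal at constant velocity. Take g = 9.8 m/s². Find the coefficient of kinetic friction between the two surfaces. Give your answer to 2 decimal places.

At constant velocity the net force along the incline is zero: mg sin 43° = μ mg cos 43°.
So μ = tan 43° = 0.6820 / 0.7314 = 0.9325.

0.93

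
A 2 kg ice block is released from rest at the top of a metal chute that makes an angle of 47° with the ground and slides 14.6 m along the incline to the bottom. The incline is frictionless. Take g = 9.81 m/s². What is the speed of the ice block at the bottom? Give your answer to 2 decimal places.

The weight component along the incline is mg sin 47° = 14.349 N and the normal force is N = mg cos 47° = 13.381 N.
With no friction, a = g sin 47° = 7.1746 m/s².
Starting from rest over a distance of 14.6 m, v² = 2aL = 2 × 7.1746 × 14.6 = 209.4983, so v = 14.4741 m/s.

14.47 m/s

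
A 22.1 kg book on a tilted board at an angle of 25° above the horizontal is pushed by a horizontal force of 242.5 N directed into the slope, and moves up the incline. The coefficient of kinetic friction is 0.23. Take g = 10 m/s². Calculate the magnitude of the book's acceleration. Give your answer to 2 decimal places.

2.57 m/s²

The horizontal push has components F cos 25° = 242.5 × 0.9063 = 219.778 N up the incline and F sin 25° = 242.5 × 0.4226 = 102.480 N pressing into the surface.
The normal force is therefore N = mg cos 25° + F sin 25° = 200.292 + 102.480 = 302.772 N, and kinetic friction down the slope is μN = 0.23 × 302.772 = 69.638 N.
Along the incline: F cos 25° − mg sin 25° − μN = ma, so 219.778 − 93.395 − 69.638 = 22.1 a, giving a = 2.5676 m/s².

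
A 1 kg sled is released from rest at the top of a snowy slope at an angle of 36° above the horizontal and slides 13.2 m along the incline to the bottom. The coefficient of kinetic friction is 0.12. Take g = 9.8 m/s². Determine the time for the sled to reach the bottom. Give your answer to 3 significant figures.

2.34 s

The weight component along the incline is mg sin 36° = 5.760 N and the normal force is N = mg cos 36° = 7.928 N.
Friction up the slope is f = μN = 0.12 × 7.928 = 0.951 N, so the net downslope force is 5.760 − 0.951 = 4.809 N and a = 4.809 / 1 = 4.8090 m/s².
Starting from rest, L = ½at², so t = √(2L/a) = √(2 × 13.2 / 4.8090) = 2.3430 s.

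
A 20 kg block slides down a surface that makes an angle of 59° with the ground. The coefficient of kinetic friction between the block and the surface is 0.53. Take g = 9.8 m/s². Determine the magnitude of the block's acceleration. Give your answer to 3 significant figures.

5.73 m/s²

Resolving the weight along the incline: the component pulling the block down the slope is mg sin 59° = 20 × 9.8 × 0.8572 = 168.011 N, and the normal force is N = mg cos 59° = 20 × 9.8 × 0.5150 = 100.940 N.
Kinetic friction acts up the slope with magnitude f = μN = 0.53 × 100.940 = 53.498 N.
Net force along the incline is 168.011 − 53.498 = 114.513 N, so a = 114.513 / 20 = 5.7256 m/s².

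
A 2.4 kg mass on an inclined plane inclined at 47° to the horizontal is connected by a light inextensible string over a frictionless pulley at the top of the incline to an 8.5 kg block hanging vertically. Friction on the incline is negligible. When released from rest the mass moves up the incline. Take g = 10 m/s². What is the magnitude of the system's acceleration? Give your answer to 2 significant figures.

For the mass on the incline: the weight component along the slope is m₁g sin 47° = 2.4 × 10 × 0.7314 = 17.554 N and the normal force is N = m₁g cos 47° = 16.368 N.
Newton's second law for the mass (up-slope positive): T − 17.554 = 2.4 a. For the hanging block (downward positive): 8.5 × 10 − T = 8.5 a.
Adding the two equations eliminates T: 67.446 = 10.9 a, so a = 6.1877 m/s².

6.2 m/s²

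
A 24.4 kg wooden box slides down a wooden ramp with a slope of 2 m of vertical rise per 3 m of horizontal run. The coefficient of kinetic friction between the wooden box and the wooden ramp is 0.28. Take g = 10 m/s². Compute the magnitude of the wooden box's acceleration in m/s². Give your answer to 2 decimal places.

3.22 m/s²

Resolving the weight along the incline: the component pulling the wooden box down the slope is mg sin 33.69° = 24.4 × 10 × 0.5547 = 135.347 N, and the normal force is N = mg cos 33.69° = 24.4 × 10 × 0.8321 = 203.032 N.
Kinetic friction acts up the slope with magnitude f = μN = 0.28 × 203.032 = 56.849 N.
Net force along the incline is 135.347 − 56.849 = 78.498 N, so a = 78.498 / 24.4 = 3.2171 m/s².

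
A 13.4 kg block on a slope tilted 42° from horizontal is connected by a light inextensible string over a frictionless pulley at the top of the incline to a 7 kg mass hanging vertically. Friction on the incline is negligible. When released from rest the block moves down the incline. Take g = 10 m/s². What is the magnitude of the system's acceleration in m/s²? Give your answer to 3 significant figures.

0.964 m/s²

For the block on the incline: the weight component along the slope is m₁g sin 42° = 13.4 × 10 × 0.6691 = 89.659 N and the normal force is N = m₁g cos 42° = 99.581 N.
Newton's second law for the block (down-slope positive): 89.659 − T = 13.4 a. For the hanging mass (upward positive): T − 7 × 10 = 7 a.
Adding the two equations eliminates T: 19.659 = 20.4 a, so a = 0.9637 m/s².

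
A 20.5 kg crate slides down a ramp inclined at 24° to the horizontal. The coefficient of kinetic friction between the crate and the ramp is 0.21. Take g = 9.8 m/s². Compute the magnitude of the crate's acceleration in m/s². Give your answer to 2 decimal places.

Resolving the weight along the incline: the component pulling the crate down the slope is mg sin 24° = 20.5 × 9.8 × 0.4067 = 81.706 N, and the normal force is N = mg cos 24° = 20.5 × 9.8 × 0.9135 = 183.522 N.
Kinetic friction acts up the slope with magnitude f = μN = 0.21 × 183.522 = 38.540 N.
Net force along the incline is 81.706 − 38.540 = 43.166 N, so a = 43.166 / 20.5 = 2.1057 m/s².

2.11 m/s²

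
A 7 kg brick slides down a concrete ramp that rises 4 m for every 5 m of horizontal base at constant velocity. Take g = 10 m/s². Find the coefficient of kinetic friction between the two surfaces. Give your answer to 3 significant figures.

At constant velocity the net force along the incline is zero: mg sin 38.66° = μ mg cos 38.66°.
So μ = tan 38.66° = 0.6247 / 0.7809 = 0.8000.

0.800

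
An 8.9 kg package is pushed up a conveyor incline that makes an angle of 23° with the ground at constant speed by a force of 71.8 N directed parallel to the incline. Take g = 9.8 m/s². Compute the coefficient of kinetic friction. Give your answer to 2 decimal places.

At constant speed ΣF = 0 along the incline. The applied 71.8 N acts up the slope; the weight component mg sin 23° = 34.080 N and kinetic friction μN both act down the slope.
So 71.8 = 34.080 + μ × 80.286, giving μ = (71.8 − 34.080) / 80.286 = 0.4698.

0.47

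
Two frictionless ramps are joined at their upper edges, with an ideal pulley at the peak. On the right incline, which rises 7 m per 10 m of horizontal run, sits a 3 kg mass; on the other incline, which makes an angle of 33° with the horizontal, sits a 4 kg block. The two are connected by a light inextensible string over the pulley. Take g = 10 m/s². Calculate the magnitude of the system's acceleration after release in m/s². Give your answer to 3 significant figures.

0.655 m/s²

Resolve each weight along its own incline: the 3 kg mass has component 3 × 10 × sin 34.99° = 17.204 N down its slope, and the 4 kg mass has 4 × 10 × sin 33° = 21.786 N down its slope.
The 4 kg side's 21.786 N exceeds the other side's 17.204 N, so that mass slides down and the 3 kg mass slides up. Taking that direction as positive, Newton's second law for the whole system gives 21.786 − 17.204 = (3 + 4) a, so a = 4.582 / 7 = 0.6546 m/s².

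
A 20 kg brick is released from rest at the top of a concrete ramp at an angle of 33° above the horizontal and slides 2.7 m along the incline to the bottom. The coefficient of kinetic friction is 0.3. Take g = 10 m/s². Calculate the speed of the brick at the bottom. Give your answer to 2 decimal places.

The weight component along the incline is mg sin 33° = 108.928 N and the normal force is N = mg cos 33° = 167.734 N.
Friction up the slope is f = μN = 0.3 × 167.734 = 50.320 N, so the net downslope force is 108.928 − 50.320 = 58.608 N and a = 58.608 / 20 = 2.9304 m/s².
Starting from rest over a distance of 2.7 m, v² = 2aL = 2 × 2.9304 × 2.7 = 15.8242, so v = 3.9780 m/s.

3.98 m/s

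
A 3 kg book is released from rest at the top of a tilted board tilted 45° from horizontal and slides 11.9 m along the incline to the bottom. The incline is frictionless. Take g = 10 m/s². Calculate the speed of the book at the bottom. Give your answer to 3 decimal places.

12.973 m/s

The weight component along the incline is mg sin 45° = 21.213 N and the normal force is N = mg cos 45° = 21.213 N.
With no friction, a = g sin 45° = 7.0711 m/s².
Starting from rest over a distance of 11.9 m, v² = 2aL = 2 × 7.0711 × 11.9 = 168.2922, so v = 12.9727 m/s.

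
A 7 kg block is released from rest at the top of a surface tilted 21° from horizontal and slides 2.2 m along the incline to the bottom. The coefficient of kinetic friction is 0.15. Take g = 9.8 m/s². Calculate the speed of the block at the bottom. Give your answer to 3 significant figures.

3.07 m/s

The weight component along the incline is mg sin 21° = 24.584 N and the normal force is N = mg cos 21° = 64.044 N.
Friction up the slope is f = μN = 0.15 × 64.044 = 9.607 N, so the net downslope force is 24.584 − 9.607 = 14.977 N and a = 14.977 / 7 = 2.1396 m/s².
Starting from rest over a distance of 2.2 m, v² = 2aL = 2 × 2.1396 × 2.2 = 9.4142, so v = 3.0683 m/s.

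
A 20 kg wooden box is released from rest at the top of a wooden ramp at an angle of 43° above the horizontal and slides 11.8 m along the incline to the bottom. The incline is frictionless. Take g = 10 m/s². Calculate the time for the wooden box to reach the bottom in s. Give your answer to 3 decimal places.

The weight component along the incline is mg sin 43° = 136.400 N and the normal force is N = mg cos 43° = 146.271 N.
With no friction, a = g sin 43° = 6.8200 m/s².
Starting from rest, L = ½at², so t = √(2L/a) = √(2 × 11.8 / 6.8200) = 1.8602 s.

1.860 s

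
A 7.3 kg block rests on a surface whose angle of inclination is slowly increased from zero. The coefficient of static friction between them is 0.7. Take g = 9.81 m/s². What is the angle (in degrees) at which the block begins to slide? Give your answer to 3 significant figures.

At the threshold of sliding, static friction is at its maximum μ_s N and exactly balances the weight component along the incline: mg sin θ = μ_s mg cos θ.
Hence tan θ = μ_s = 0.7, so θ = arctan(0.7) = 34.9920°.

35.0°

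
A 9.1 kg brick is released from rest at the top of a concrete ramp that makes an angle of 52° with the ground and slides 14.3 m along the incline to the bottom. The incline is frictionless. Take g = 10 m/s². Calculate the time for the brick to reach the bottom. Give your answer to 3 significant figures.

1.91 s

The weight component along the incline is mg sin 52° = 71.709 N and the normal force is N = mg cos 52° = 56.025 N.
With no friction, a = g sin 52° = 7.8801 m/s².
Starting from rest, L = ½at², so t = √(2L/a) = √(2 × 14.3 / 7.8801) = 1.9051 s.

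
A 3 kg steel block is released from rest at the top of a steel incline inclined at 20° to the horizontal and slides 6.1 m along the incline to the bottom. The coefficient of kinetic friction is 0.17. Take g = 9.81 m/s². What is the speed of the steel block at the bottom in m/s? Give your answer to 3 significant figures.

The weight component along the incline is mg sin 20° = 10.066 N and the normal force is N = mg cos 20° = 27.655 N.
Friction up the slope is f = μN = 0.17 × 27.655 = 4.701 N, so the net downslope force is 10.066 − 4.701 = 5.365 N and a = 5.365 / 3 = 1.7883 m/s².
Starting from rest over a distance of 6.1 m, v² = 2aL = 2 × 1.7883 × 6.1 = 21.8173, so v = 4.6709 m/s.

4.67 m/s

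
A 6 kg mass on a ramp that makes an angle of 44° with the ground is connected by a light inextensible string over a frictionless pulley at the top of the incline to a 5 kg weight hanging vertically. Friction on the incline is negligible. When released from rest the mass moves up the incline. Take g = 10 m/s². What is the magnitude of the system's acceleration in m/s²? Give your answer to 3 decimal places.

0.756 m/s²

For the mass on the incline: the weight component along the slope is m₁g sin 44° = 6 × 10 × 0.6947 = 41.682 N and the normal force is N = m₁g cos 44° = 43.160 N.
Newton's second law for the mass (up-slope positive): T − 41.682 = 6 a. For the hanging weight (downward positive): 5 × 10 − T = 5 a.
Adding the two equations eliminates T: 8.318 = 11 a, so a = 0.7562 m/s².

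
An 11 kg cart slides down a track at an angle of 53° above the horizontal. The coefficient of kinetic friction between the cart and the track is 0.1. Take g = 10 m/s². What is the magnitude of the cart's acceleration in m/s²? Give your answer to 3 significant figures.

7.38 m/s²

Resolving the weight along the incline: the component pulling the cart down the slope is mg sin 53° = 11 × 10 × 0.7986 = 87.846 N, and the normal force is N = mg cos 53° = 11 × 10 × 0.6018 = 66.198 N.
Kinetic friction acts up the slope with magnitude f = μN = 0.1 × 66.198 = 6.620 N.
Net force along the incline is 87.846 − 6.620 = 81.226 N, so a = 81.226 / 11 = 7.3842 m/s².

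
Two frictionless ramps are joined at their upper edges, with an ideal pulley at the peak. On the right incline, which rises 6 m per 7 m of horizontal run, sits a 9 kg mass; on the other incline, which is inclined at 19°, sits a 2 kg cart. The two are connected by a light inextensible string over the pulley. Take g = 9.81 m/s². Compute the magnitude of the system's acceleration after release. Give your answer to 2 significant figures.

4.6 m/s²

Resolve each weight along its own incline: the 9 kg mass has component 9 × 9.81 × sin 40.60° = 57.458 N down its slope, and the 2 kg mass has 2 × 9.81 × sin 19° = 6.388 N down its slope.
The 9 kg side's 57.458 N exceeds the other side's 6.388 N, so that mass slides down and the 2 kg mass slides up. Taking that direction as positive, Newton's second law for the whole system gives 57.458 − 6.388 = (9 + 2) a, so a = 51.070 / 11 = 4.6427 m/s².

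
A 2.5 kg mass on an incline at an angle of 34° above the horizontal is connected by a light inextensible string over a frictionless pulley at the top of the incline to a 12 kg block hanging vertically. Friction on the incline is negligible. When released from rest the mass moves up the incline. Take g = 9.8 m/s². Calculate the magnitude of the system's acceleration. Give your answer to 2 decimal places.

For the mass on the incline: the weight component along the slope is m₁g sin 34° = 2.5 × 9.8 × 0.5592 = 13.700 N and the normal force is N = m₁g cos 34° = 20.311 N.
Newton's second law for the mass (up-slope positive): T − 13.700 = 2.5 a. For the hanging block (downward positive): 12 × 9.8 − T = 12 a.
Adding the two equations eliminates T: 103.900 = 14.5 a, so a = 7.1655 m/s².

7.17 m/s²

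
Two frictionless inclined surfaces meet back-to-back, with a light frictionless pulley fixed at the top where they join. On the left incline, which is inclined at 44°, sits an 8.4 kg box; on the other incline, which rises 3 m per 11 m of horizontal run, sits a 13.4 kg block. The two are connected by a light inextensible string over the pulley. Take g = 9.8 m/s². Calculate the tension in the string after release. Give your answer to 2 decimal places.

Resolve each weight along its own incline: the 8.4 kg mass has component 8.4 × 9.8 × sin 44° = 57.184 N down its slope, and the 13.4 kg mass has 13.4 × 9.8 × sin 15.26° = 34.553 N down its slope.
The 8.4 kg side's 57.184 N exceeds the other side's 34.553 N, so that mass slides down and the 13.4 kg mass slides up. Taking that direction as positive, Newton's second law for the whole system gives 57.184 − 34.553 = (8.4 + 13.4) a, so a = 22.631 / 21.8 = 1.0381 m/s².
For the 13.4 kg mass (up-slope positive): T − 34.553 = 13.4 × 1.0381, so T = 48.464 N.

48.46 N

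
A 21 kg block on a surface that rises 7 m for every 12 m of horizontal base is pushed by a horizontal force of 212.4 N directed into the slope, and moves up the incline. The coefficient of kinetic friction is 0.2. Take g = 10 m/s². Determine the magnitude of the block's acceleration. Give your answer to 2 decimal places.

0.95 m/s²

The horizontal push has components F cos 30.26° = 212.4 × 0.8638 = 183.471 N up the incline and F sin 30.26° = 212.4 × 0.5039 = 107.028 N pressing into the surface.
The normal force is therefore N = mg cos 30.26° + F sin 30.26° = 181.398 + 107.028 = 288.426 N, and kinetic friction down the slope is μN = 0.2 × 288.426 = 57.685 N.
Along the incline: F cos 30.26° − mg sin 30.26° − μN = ma, so 183.471 − 105.819 − 57.685 = 21 a, giving a = 0.9508 m/s².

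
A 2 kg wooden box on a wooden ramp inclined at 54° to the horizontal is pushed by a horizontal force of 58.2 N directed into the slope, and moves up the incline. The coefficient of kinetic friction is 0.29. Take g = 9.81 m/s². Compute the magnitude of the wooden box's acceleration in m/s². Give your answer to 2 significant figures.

0.67 m/s²

The horizontal push has components F cos 54° = 58.2 × 0.5878 = 34.210 N up the incline and F sin 54° = 58.2 × 0.8090 = 47.084 N pressing into the surface.
The normal force is therefore N = mg cos 54° + F sin 54° = 11.533 + 47.084 = 58.617 N, and kinetic friction down the slope is μN = 0.29 × 58.617 = 16.999 N.
Along the incline: F cos 54° − mg sin 54° − μN = ma, so 34.210 − 15.873 − 16.999 = 2 a, giving a = 0.6690 m/s².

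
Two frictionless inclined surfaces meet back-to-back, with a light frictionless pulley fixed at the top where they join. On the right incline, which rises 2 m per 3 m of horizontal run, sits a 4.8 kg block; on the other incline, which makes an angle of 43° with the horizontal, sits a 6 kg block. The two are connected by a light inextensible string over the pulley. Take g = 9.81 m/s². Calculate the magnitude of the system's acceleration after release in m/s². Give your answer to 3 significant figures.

Resolve each weight along its own incline: the 4.8 kg mass has component 4.8 × 9.81 × sin 33.69° = 26.120 N down its slope, and the 6 kg mass has 6 × 9.81 × sin 43° = 40.142 N down its slope.
The 6 kg side's 40.142 N exceeds the other side's 26.120 N, so that mass slides down and the 4.8 kg mass slides up. Taking that direction as positive, Newton's second law for the whole system gives 40.142 − 26.120 = (4.8 + 6) a, so a = 14.022 / 10.8 = 1.2983 m/s².

1.30 m/s²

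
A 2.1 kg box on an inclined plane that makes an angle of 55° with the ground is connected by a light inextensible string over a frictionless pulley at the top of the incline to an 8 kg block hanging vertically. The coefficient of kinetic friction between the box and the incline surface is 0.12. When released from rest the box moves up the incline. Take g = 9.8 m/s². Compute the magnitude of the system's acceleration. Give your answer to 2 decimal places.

5.95 m/s²

For the box on the incline: the weight component along the slope is m₁g sin 55° = 2.1 × 9.8 × 0.8192 = 16.859 N and the normal force is N = m₁g cos 55° = 11.804 N.
Kinetic friction opposes the box's motion up the incline: f = μN = 0.12 × 11.804 = 1.416 N acting down the slope.
Newton's second law for the box (up-slope positive): T − 16.859 − 1.416 = 2.1 a. For the hanging block (downward positive): 8 × 9.8 − T = 8 a.
Adding the two equations eliminates T: 60.125 = 10.1 a, so a = 5.9530 m/s².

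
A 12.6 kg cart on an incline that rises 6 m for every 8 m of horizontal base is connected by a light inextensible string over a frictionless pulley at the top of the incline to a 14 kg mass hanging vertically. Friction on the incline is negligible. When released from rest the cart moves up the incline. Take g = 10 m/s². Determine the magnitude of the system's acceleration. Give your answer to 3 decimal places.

2.421 m/s²

For the cart on the incline: the weight component along the slope is m₁g sin 36.87° = 12.6 × 10 × 0.6000 = 75.600 N and the normal force is N = m₁g cos 36.87° = 100.800 N.
Newton's second law for the cart (up-slope positive): T − 75.600 = 12.6 a. For the hanging mass (downward positive): 14 × 10 − T = 14 a.
Adding the two equations eliminates T: 64.400 = 26.6 a, so a = 2.4211 m/s².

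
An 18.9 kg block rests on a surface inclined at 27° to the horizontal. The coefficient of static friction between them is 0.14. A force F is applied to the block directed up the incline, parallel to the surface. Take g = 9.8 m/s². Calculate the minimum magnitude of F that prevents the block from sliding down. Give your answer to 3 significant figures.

61.0 N

The normal force is N = mg cos 27° = 165.032 N. With F at its minimum the block is on the verge of sliding down, so static friction is at its maximum μ_s N = 0.14 × 165.032 = 23.104 N and acts up the slope.
Equilibrium along the incline: F + μ_s N = mg sin 27°, so F = 84.088 − 23.104 = 60.984 N.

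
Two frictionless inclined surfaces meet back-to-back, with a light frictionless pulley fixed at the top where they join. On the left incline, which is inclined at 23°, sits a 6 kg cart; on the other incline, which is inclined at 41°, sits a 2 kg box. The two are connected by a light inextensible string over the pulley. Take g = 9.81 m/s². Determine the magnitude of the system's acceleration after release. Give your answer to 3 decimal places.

1.266 m/s²

Resolve each weight along its own incline: the 6 kg mass has component 6 × 9.81 × sin 23° = 22.998 N down its slope, and the 2 kg mass has 2 × 9.81 × sin 41° = 12.872 N down its slope.
The 6 kg side's 22.998 N exceeds the other side's 12.872 N, so that mass slides down and the 2 kg mass slides up. Taking that direction as positive, Newton's second law for the whole system gives 22.998 − 12.872 = (6 + 2) a, so a = 10.126 / 8 = 1.2657 m/s².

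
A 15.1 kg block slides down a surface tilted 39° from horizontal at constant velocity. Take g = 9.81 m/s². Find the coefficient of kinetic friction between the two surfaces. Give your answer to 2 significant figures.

At constant velocity the net force along the incline is zero: mg sin 39° = μ mg cos 39°.
So μ = tan 39° = 0.6293 / 0.7771 = 0.8098.

0.81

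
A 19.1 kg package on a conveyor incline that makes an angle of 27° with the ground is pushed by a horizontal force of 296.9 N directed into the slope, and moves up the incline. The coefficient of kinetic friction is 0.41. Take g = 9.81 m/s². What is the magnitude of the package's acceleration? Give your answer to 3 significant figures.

The horizontal push has components F cos 27° = 296.9 × 0.8910 = 264.538 N up the incline and F sin 27° = 296.9 × 0.4540 = 134.793 N pressing into the surface.
The normal force is therefore N = mg cos 27° + F sin 27° = 166.948 + 134.793 = 301.741 N, and kinetic friction down the slope is μN = 0.41 × 301.741 = 123.714 N.
Along the incline: F cos 27° − mg sin 27° − μN = ma, so 264.538 − 85.066 − 123.714 = 19.1 a, giving a = 2.9193 m/s².

2.92 m/s²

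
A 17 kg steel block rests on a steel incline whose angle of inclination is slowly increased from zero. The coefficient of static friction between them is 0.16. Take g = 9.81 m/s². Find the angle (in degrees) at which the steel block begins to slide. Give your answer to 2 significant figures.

9.1°

At the threshold of sliding, static friction is at its maximum μ_s N and exactly balances the weight component along the incline: mg sin θ = μ_s mg cos θ.
Hence tan θ = μ_s = 0.16, so θ = arctan(0.16) = 9.0903°.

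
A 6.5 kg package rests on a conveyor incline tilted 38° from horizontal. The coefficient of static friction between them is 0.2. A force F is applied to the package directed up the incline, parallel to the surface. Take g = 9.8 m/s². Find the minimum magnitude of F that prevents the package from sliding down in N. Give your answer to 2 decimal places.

29.18 N

The normal force is N = mg cos 38° = 50.196 N. With F at its minimum the package is on the verge of sliding down, so static friction is at its maximum μ_s N = 0.2 × 50.196 = 10.039 N and acts up the slope.
Equilibrium along the incline: F + μ_s N = mg sin 38°, so F = 39.218 − 10.039 = 29.179 N.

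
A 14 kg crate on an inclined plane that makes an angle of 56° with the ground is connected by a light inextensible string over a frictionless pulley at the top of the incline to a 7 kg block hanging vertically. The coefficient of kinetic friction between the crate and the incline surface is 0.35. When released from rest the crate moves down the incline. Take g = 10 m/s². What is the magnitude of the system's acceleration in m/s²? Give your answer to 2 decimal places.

For the crate on the incline: the weight component along the slope is m₁g sin 56° = 14 × 10 × 0.8290 = 116.060 N and the normal force is N = m₁g cos 56° = 78.287 N.
Kinetic friction opposes the crate's motion down the incline: f = μN = 0.35 × 78.287 = 27.400 N acting up the slope.
Newton's second law for the crate (down-slope positive): 116.060 − 27.400 − T = 14 a. For the hanging block (upward positive): T − 7 × 10 = 7 a.
Adding the two equations eliminates T: 18.660 = 21 a, so a = 0.8886 m/s².

0.89 m/s²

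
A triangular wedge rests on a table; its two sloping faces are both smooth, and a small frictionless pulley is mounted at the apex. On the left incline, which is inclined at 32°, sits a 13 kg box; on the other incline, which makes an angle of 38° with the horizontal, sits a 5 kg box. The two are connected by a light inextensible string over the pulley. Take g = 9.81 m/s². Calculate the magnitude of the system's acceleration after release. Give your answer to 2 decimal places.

Resolve each weight along its own incline: the 13 kg mass has component 13 × 9.81 × sin 32° = 67.581 N down its slope, and the 5 kg mass has 5 × 9.81 × sin 38° = 30.198 N down its slope.
The 13 kg side's 67.581 N exceeds the other side's 30.198 N, so that mass slides down and the 5 kg mass slides up. Taking that direction as positive, Newton's second law for the whole system gives 67.581 − 30.198 = (13 + 5) a, so a = 37.383 / 18 = 2.0768 m/s².

2.08 m/s²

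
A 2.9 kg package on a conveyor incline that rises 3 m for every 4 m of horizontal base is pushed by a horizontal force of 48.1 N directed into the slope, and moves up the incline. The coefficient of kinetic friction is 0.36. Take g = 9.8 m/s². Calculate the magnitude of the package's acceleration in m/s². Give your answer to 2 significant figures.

The horizontal push has components F cos 36.87° = 48.1 × 0.8000 = 38.480 N up the incline and F sin 36.87° = 48.1 × 0.6000 = 28.860 N pressing into the surface.
The normal force is therefore N = mg cos 36.87° + F sin 36.87° = 22.736 + 28.860 = 51.596 N, and kinetic friction down the slope is μN = 0.36 × 51.596 = 18.575 N.
Along the incline: F cos 36.87° − mg sin 36.87° − μN = ma, so 38.480 − 17.052 − 18.575 = 2.9 a, giving a = 0.9838 m/s².

0.98 m/s²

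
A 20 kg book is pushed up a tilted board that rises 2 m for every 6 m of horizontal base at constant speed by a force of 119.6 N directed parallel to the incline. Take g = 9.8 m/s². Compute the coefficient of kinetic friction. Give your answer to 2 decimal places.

0.31

At constant speed ΣF = 0 along the incline. The applied 119.6 N acts up the slope; the weight component mg sin 18.43° = 61.981 N and kinetic friction μN both act down the slope.
So 119.6 = 61.981 + μ × 185.942, giving μ = (119.6 − 61.981) / 185.942 = 0.3099.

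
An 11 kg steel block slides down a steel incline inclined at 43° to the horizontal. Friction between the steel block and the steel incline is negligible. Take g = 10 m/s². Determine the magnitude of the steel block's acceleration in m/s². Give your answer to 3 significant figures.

6.82 m/s²

Resolving the weight along the incline: the component pulling the steel block down the slope is mg sin 43° = 11 × 10 × 0.6820 = 75.020 N, and the normal force is N = mg cos 43° = 11 × 10 × 0.7314 = 80.454 N.
With no friction the net force along the incline is 75.020 N, so a = g sin 43° = 75.020 / 11 = 6.8200 m/s².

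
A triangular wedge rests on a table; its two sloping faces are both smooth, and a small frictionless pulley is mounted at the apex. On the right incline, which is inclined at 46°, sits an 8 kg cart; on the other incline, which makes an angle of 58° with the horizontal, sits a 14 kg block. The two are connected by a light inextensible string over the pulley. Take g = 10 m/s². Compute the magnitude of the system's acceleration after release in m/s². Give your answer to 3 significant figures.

Resolve each weight along its own incline: the 8 kg mass has component 8 × 10 × sin 46° = 57.547 N down its slope, and the 14 kg mass has 14 × 10 × sin 58° = 118.727 N down its slope.
The 14 kg side's 118.727 N exceeds the other side's 57.547 N, so that mass slides down and the 8 kg mass slides up. Taking that direction as positive, Newton's second law for the whole system gives 118.727 − 57.547 = (8 + 14) a, so a = 61.180 / 22 = 2.7809 m/s².

2.78 m/s²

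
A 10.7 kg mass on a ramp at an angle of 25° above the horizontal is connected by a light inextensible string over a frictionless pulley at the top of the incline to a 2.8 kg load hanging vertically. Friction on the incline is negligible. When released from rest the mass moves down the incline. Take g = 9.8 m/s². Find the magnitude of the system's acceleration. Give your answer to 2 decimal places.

1.25 m/s²

For the mass on the incline: the weight component along the slope is m₁g sin 25° = 10.7 × 9.8 × 0.4226 = 44.314 N and the normal force is N = m₁g cos 25° = 95.035 N.
Newton's second law for the mass (down-slope positive): 44.314 − T = 10.7 a. For the hanging load (upward positive): T − 2.8 × 9.8 = 2.8 a.
Adding the two equations eliminates T: 16.874 = 13.5 a, so a = 1.2499 m/s².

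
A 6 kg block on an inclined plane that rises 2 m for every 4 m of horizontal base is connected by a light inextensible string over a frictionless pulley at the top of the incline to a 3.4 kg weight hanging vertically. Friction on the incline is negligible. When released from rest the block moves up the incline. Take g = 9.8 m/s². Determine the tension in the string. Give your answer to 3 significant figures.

30.8 N

For the block on the incline: the weight component along the slope is m₁g sin 26.57° = 6 × 9.8 × 0.4472 = 26.295 N and the normal force is N = m₁g cos 26.57° = 52.592 N.
Newton's second law for the block (up-slope positive): T − 26.295 = 6 a. For the hanging weight (downward positive): 3.4 × 9.8 − T = 3.4 a.
Adding the two equations eliminates T: 7.025 = 9.4 a, so a = 0.7473 m/s².
Then from the hanging weight's equation, T = 3.4 × (9.8 − 0.7473) = 30.779 N.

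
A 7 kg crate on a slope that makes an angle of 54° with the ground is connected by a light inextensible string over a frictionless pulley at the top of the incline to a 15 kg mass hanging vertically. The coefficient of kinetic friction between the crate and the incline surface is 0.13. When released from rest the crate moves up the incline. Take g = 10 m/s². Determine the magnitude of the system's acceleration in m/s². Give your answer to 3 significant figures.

For the crate on the incline: the weight component along the slope is m₁g sin 54° = 7 × 10 × 0.8090 = 56.630 N and the normal force is N = m₁g cos 54° = 41.145 N.
Kinetic friction opposes the crate's motion up the incline: f = μN = 0.13 × 41.145 = 5.349 N acting down the slope.
Newton's second law for the crate (up-slope positive): T − 56.630 − 5.349 = 7 a. For the hanging mass (downward positive): 15 × 10 − T = 15 a.
Adding the two equations eliminates T: 88.021 = 22 a, so a = 4.0010 m/s².

4.00 m/s²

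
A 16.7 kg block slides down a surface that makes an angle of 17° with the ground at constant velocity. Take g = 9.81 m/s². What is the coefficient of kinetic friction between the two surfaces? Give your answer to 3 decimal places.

At constant velocity the net force along the incline is zero: mg sin 17° = μ mg cos 17°.
So μ = tan 17° = 0.2924 / 0.9563 = 0.3058.

0.306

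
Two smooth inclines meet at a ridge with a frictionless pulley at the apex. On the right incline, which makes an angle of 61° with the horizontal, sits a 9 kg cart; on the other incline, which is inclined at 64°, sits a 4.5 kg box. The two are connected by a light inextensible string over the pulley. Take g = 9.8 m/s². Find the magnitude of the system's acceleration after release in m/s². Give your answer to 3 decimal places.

2.778 m/s²

Resolve each weight along its own incline: the 9 kg mass has component 9 × 9.8 × sin 61° = 77.141 N down its slope, and the 4.5 kg mass has 4.5 × 9.8 × sin 64° = 39.637 N down its slope.
The 9 kg side's 77.141 N exceeds the other side's 39.637 N, so that mass slides down and the 4.5 kg mass slides up. Taking that direction as positive, Newton's second law for the whole system gives 77.141 − 39.637 = (9 + 4.5) a, so a = 37.504 / 13.5 = 2.7781 m/s².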